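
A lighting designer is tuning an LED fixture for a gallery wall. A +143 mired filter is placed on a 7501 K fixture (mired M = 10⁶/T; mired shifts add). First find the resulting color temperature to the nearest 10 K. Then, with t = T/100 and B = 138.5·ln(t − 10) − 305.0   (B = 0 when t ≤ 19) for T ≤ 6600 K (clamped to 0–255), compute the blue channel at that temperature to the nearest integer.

M_in = 10⁶/7501 = 133.32; M_out = 133.32 + (+143) = 276.32.
T_out = 10⁶/276.32 = 3619.1 K → 3620 K; t = 36.2.
B = 138.5·ln(36.2 − 10) − 305.0 = 138.5·ln 26.2 − 305.0 = 138.5·3.2658 − 305.0 = 147.308.
Rounded: 147.

147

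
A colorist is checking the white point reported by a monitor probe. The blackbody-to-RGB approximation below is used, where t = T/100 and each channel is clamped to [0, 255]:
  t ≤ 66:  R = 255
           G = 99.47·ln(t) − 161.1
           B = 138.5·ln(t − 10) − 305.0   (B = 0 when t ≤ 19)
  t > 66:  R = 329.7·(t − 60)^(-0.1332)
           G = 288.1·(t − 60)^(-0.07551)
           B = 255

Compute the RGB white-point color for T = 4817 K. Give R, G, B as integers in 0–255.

R=255, G=224, B=199

t = 4817/100 = 48.17; the t ≤ 66 branch applies.
R = 255 by definition for t ≤ 66.
G = 99.47·ln 48.17 − 161.1 = 99.47·3.8747 − 161.1 = 224.320.
B = 138.5·ln(48.17 − 10) − 305.0 = 138.5·ln 38.17 − 305.0 = 138.5·3.6420 − 305.0 = 199.424.
Rounded: (255, 224, 199).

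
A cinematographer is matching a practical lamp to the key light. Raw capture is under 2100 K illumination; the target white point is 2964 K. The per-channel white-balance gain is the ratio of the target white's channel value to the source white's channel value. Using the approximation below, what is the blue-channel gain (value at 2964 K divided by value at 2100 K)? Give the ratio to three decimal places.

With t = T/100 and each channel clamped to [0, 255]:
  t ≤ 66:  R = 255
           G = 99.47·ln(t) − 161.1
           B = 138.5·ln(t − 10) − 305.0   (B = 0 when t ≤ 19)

3.962

At 2100 K (t = 21):
  B = 138.5·ln(21 − 10) − 305.0 = 138.5·ln 11 − 305.0 = 138.5·2.3979 − 305.0 = 27.108.
At 2964 K (t = 29.64):
  B = 138.5·ln(29.64 − 10) − 305.0 = 138.5·ln 19.64 − 305.0 = 138.5·2.9776 − 305.0 = 107.393.
Gain = 107.393 / 27.108 = 3.9616 → 3.962.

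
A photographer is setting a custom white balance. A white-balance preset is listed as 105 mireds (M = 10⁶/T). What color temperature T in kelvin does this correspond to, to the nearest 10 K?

9520 K

T = 10⁶ / 105 = 9523.81 K → 9520 K.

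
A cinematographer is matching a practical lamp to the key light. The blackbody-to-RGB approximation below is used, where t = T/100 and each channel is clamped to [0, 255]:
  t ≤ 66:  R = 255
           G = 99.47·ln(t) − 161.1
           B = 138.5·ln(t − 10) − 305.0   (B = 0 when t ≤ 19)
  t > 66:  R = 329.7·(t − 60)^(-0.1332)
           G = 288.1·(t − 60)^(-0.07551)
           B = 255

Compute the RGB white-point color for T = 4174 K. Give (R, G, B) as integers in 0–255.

t = 4174/100 = 41.74; the t ≤ 66 branch applies.
R = 255 by definition for t ≤ 66.
G = 99.47·ln 41.74 − 161.1 = 99.47·3.7315 − 161.1 = 210.068.
B = 138.5·ln(41.74 − 10) − 305.0 = 138.5·ln 31.74 − 305.0 = 138.5·3.4576 − 305.0 = 173.875.
Rounded: (255, 210, 174).

(255, 210, 174)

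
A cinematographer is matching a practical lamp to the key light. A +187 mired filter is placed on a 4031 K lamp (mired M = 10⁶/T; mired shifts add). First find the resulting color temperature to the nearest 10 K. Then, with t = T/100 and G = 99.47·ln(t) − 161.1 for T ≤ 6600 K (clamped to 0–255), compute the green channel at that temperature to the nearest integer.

M_in = 10⁶/4031 = 248.08; M_out = 248.08 + (+187) = 435.08.
T_out = 10⁶/435.08 = 2298.4 K → 2300 K; t = 23.
G = 99.47·ln 23 − 161.1 = 99.47·3.1355 − 161.1 = 150.788.
Rounded: 151.

151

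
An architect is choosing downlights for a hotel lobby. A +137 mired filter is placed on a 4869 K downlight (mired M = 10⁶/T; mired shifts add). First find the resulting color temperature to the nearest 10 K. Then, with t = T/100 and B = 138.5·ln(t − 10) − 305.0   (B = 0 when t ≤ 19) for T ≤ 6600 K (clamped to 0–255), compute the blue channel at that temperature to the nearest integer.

104

M_in = 10⁶/4869 = 205.38; M_out = 205.38 + (+137) = 342.38.
T_out = 10⁶/342.38 = 2920.7 K → 2920 K; t = 29.2.
B = 138.5·ln(29.2 − 10) − 305.0 = 138.5·ln 19.2 − 305.0 = 138.5·2.9549 − 305.0 = 104.255.
Rounded: 104.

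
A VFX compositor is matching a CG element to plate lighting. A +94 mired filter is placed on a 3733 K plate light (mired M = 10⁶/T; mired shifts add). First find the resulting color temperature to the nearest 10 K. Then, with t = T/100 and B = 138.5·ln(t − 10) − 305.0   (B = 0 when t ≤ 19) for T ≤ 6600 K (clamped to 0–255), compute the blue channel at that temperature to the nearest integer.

92

M_in = 10⁶/3733 = 267.88; M_out = 267.88 + (+94) = 361.88.
T_out = 10⁶/361.88 = 2763.3 K → 2760 K; t = 27.6.
B = 138.5·ln(27.6 − 10) − 305.0 = 138.5·ln 17.6 − 305.0 = 138.5·2.8679 − 305.0 = 92.204.
Rounded: 92.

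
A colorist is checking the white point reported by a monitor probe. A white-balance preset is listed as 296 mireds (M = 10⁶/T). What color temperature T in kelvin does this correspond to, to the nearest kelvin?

3378 K

T = 10⁶ / 296 = 3378.38 K → 3378 K.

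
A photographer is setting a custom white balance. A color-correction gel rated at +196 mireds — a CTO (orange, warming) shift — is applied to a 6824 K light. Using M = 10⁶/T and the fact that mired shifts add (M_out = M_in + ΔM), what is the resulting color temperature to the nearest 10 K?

M_in = 10⁶/6824 = 146.54 mireds.
M_out = 146.54 + (+196) = 342.54 mireds.
T_out = 10⁶/342.54 = 2919.4 K → 2920 K.

2920 K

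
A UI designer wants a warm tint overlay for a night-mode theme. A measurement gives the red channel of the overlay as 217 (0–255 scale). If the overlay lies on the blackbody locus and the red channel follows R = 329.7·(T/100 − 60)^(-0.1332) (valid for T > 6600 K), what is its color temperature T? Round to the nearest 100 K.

8300 K

(t − 60)^(-0.1332) = 217/329.7 = 0.65817.
t − 60 = 0.65817^(1/-0.1332) = 0.65817^(-7.508) = 23.110, so t = 83.110.
T = 100·t = 8311 K → 8300 K to the nearest 100 K.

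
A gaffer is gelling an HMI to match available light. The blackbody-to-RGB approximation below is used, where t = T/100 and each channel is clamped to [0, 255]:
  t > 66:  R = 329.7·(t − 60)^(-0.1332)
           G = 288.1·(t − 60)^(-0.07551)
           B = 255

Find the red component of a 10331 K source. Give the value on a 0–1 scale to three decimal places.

t = 10331/100 = 103.31; the t > 66 branch applies.
R = 329.7·(103.31 − 60)^(-0.1332) = 329.7·43.31^(-0.1332) = 329.7·0.60535 = 199.584.
On a 0–1 scale: 199.584/255 = 0.7827 → 0.783.

0.783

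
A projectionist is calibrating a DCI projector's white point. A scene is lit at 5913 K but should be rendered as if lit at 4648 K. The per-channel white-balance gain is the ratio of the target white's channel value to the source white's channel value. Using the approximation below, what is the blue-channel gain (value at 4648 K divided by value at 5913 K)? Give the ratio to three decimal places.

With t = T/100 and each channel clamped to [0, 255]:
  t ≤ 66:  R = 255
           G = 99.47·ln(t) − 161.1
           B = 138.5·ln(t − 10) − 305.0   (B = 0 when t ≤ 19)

At 5913 K (t = 59.13):
  B = 138.5·ln(59.13 − 10) − 305.0 = 138.5·ln 49.13 − 305.0 = 138.5·3.8945 − 305.0 = 234.384.
At 4648 K (t = 46.48):
  B = 138.5·ln(46.48 − 10) − 305.0 = 138.5·ln 36.48 − 305.0 = 138.5·3.5968 − 305.0 = 193.152.
Gain = 193.152 / 234.384 = 0.8241 → 0.824.

0.824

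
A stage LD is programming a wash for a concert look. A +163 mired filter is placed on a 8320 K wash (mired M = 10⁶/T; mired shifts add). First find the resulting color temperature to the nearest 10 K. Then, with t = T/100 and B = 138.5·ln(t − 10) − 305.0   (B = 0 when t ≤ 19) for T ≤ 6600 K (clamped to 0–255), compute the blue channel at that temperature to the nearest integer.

142

M_in = 10⁶/8320 = 120.19; M_out = 120.19 + (+163) = 283.19.
T_out = 10⁶/283.19 = 3531.2 K → 3530 K; t = 35.3.
B = 138.5·ln(35.3 − 10) − 305.0 = 138.5·ln 25.3 − 305.0 = 138.5·3.2308 − 305.0 = 142.466.
Rounded: 142.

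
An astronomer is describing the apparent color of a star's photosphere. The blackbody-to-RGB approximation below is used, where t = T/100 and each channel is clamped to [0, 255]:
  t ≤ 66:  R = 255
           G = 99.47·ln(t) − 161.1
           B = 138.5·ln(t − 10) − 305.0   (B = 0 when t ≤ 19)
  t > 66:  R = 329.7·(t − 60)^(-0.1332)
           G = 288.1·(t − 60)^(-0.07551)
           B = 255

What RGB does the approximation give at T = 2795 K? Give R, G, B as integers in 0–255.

t = 2795/100 = 27.95; the t ≤ 66 branch applies.
R = 255 by definition for t ≤ 66.
G = 99.47·ln 27.95 − 161.1 = 99.47·3.3304 − 161.1 = 170.177.
B = 138.5·ln(27.95 − 10) − 305.0 = 138.5·ln 17.95 − 305.0 = 138.5·2.8876 − 305.0 = 94.931.
Rounded: (255, 170, 95).

R=255, G=170, B=95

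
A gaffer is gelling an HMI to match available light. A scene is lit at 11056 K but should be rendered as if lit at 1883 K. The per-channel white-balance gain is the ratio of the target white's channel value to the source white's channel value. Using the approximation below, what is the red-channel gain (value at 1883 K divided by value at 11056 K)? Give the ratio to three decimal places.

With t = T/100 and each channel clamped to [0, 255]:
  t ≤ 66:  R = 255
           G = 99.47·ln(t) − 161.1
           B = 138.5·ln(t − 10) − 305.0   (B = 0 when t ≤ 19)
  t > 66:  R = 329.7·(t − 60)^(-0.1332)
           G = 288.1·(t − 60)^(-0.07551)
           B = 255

At 11056 K (t = 110.56):
  R = 329.7·(110.56 − 60)^(-0.1332) = 329.7·50.56^(-0.1332) = 329.7·0.59300 = 195.511.
At 1883 K (t = 18.83):
  R = 255 by definition for t ≤ 66.
Gain = 255.000 / 195.511 = 1.3043 → 1.304.

1.304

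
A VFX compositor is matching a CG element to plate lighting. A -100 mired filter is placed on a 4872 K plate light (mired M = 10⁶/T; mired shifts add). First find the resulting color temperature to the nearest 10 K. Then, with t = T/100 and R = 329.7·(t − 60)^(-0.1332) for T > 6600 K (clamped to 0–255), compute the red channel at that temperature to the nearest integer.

M_in = 10⁶/4872 = 205.25; M_out = 205.25 + (-100) = 105.25.
T_out = 10⁶/105.25 = 9500.8 K → 9500 K; t = 95.
R = 329.7·(95 − 60)^(-0.1332) = 329.7·35^(-0.1332) = 329.7·0.62277 = 205.328.
Rounded: 205.

205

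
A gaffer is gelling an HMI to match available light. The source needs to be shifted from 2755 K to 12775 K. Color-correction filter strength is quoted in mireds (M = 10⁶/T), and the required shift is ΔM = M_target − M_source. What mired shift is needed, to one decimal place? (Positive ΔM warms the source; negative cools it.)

M_source = 10⁶/2755 = 362.976; M_target = 10⁶/12775 = 78.278.
ΔM = 78.278 − 362.976 = -284.699 → -284.7 mireds, a cooling shift.

-284.7 mireds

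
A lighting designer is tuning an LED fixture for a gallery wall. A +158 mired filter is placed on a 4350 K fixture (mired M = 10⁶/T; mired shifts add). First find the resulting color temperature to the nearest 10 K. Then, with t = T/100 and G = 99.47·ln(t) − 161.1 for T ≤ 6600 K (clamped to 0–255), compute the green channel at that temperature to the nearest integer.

M_in = 10⁶/4350 = 229.89; M_out = 229.89 + (+158) = 387.89.
T_out = 10⁶/387.89 = 2578.1 K → 2580 K; t = 25.8.
G = 99.47·ln 25.8 − 161.1 = 99.47·3.2504 − 161.1 = 162.215.
Rounded: 162.

162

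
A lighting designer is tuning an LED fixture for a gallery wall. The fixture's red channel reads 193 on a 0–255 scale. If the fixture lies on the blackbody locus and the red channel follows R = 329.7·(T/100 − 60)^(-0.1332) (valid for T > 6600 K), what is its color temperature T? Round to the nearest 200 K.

(t − 60)^(-0.1332) = 193/329.7 = 0.58538.
t − 60 = 0.58538^(1/-0.1332) = 0.58538^(-7.508) = 55.713, so t = 115.713.
T = 100·t = 11571 K → 11600 K to the nearest 200 K.

11600 K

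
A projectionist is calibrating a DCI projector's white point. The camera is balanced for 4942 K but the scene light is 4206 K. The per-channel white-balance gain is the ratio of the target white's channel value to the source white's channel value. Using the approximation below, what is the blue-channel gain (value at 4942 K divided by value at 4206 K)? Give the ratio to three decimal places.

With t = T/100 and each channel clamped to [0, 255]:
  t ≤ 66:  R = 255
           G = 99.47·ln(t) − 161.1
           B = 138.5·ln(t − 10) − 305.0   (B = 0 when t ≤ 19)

1.163

At 4206 K (t = 42.06):
  B = 138.5·ln(42.06 − 10) − 305.0 = 138.5·ln 32.06 − 305.0 = 138.5·3.4676 − 305.0 = 175.264.
At 4942 K (t = 49.42):
  B = 138.5·ln(49.42 − 10) − 305.0 = 138.5·ln 39.42 − 305.0 = 138.5·3.6743 − 305.0 = 203.887.
Gain = 203.887 / 175.264 = 1.1633 → 1.163.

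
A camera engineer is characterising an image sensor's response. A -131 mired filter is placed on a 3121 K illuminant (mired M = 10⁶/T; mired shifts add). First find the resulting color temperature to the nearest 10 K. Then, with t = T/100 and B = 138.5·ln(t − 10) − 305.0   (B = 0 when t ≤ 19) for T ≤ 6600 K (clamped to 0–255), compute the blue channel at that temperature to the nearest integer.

M_in = 10⁶/3121 = 320.41; M_out = 320.41 + (-131) = 189.41.
T_out = 10⁶/189.41 = 5279.5 K → 5280 K; t = 52.8.
B = 138.5·ln(52.8 − 10) − 305.0 = 138.5·ln 42.8 − 305.0 = 138.5·3.7565 − 305.0 = 215.281.
Rounded: 215.

215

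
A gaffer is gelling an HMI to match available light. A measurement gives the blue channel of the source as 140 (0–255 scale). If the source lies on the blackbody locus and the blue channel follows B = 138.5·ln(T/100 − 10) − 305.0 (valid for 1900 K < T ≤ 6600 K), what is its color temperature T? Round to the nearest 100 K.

3500 K

ln(t − 10) = (140 + 305.0) / 138.5 = 3.2130.
t − 10 = e^3.2130 = 24.853, so t = 34.853.
T = 100·t = 3485 K → 3500 K to the nearest 100 K.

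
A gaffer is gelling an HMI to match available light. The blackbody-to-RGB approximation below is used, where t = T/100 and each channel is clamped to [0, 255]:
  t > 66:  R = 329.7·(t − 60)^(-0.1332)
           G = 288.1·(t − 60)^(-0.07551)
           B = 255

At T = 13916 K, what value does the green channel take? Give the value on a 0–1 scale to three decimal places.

t = 13916/100 = 139.16; the t > 66 branch applies.
G = 288.1·(139.16 − 60)^(-0.07551) = 288.1·79.16^(-0.07551) = 288.1·0.71886 = 207.103.
On a 0–1 scale: 207.103/255 = 0.8122 → 0.812.

0.812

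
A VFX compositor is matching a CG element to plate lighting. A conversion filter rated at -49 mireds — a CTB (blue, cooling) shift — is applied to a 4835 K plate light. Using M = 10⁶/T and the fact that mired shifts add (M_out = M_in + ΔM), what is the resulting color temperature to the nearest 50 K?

6350 K

M_in = 10⁶/4835 = 206.83 mireds.
M_out = 206.83 + (-49) = 157.83 mireds.
T_out = 10⁶/157.83 = 6336.1 K → 6350 K.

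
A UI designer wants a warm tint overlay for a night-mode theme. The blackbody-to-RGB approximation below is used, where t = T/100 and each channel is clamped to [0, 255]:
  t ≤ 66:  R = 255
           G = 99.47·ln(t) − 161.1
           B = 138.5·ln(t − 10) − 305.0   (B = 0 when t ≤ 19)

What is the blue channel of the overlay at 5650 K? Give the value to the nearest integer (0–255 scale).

t = 5650/100 = 56.5; the t ≤ 66 branch applies.
B = 138.5·ln(56.5 − 10) − 305.0 = 138.5·ln 46.5 − 305.0 = 138.5·3.8395 − 305.0 = 226.764.
Rounded: 227.

227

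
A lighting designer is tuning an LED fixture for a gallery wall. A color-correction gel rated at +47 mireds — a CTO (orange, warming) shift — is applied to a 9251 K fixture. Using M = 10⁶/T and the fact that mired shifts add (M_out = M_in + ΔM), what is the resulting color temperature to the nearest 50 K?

M_in = 10⁶/9251 = 108.10 mireds.
M_out = 108.10 + (+47) = 155.10 mireds.
T_out = 10⁶/155.10 = 6447.6 K → 6450 K.

6450 K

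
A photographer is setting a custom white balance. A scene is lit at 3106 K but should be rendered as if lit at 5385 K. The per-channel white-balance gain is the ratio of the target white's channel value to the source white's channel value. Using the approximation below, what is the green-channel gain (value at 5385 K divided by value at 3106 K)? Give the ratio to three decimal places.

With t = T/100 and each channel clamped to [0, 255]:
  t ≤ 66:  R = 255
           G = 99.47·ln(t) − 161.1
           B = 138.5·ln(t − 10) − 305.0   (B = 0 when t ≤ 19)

1.303

At 3106 K (t = 31.06):
  G = 99.47·ln 31.06 − 161.1 = 99.47·3.4359 − 161.1 = 180.671.
At 5385 K (t = 53.85):
  G = 99.47·ln 53.85 − 161.1 = 99.47·3.9862 − 161.1 = 235.408.
Gain = 235.408 / 180.671 = 1.3030 → 1.303.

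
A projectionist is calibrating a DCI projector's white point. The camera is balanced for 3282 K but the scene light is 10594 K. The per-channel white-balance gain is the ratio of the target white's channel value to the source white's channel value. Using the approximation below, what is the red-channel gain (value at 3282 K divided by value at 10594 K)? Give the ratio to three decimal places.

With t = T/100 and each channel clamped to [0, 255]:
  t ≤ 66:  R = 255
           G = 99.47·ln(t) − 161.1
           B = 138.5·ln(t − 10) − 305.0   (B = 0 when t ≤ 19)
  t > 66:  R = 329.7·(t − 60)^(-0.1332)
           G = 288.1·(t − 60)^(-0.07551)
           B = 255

At 10594 K (t = 105.94):
  R = 329.7·(105.94 − 60)^(-0.1332) = 329.7·45.94^(-0.1332) = 329.7·0.60061 = 198.023.
At 3282 K (t = 32.82):
  R = 255 by definition for t ≤ 66.
Gain = 255.000 / 198.023 = 1.2877 → 1.288.

1.288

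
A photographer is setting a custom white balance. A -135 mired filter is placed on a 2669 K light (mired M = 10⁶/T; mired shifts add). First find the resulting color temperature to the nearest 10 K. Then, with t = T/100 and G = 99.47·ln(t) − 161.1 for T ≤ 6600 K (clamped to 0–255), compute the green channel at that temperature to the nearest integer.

210

M_in = 10⁶/2669 = 374.67; M_out = 374.67 + (-135) = 239.67.
T_out = 10⁶/239.67 = 4172.4 K → 4170 K; t = 41.7.
G = 99.47·ln 41.7 − 161.1 = 99.47·3.7305 − 161.1 = 209.973.
Rounded: 210.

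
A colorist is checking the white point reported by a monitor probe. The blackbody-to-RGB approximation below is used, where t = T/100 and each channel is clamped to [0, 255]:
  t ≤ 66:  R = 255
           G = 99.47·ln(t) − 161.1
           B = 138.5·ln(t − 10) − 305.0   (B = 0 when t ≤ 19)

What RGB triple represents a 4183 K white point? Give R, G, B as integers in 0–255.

R=255, G=210, B=174

t = 4183/100 = 41.83; the t ≤ 66 branch applies.
R = 255 by definition for t ≤ 66.
G = 99.47·ln 41.83 − 161.1 = 99.47·3.7336 − 161.1 = 210.283.
B = 138.5·ln(41.83 − 10) − 305.0 = 138.5·ln 31.83 − 305.0 = 138.5·3.4604 − 305.0 = 174.267.
Rounded: (255, 210, 174).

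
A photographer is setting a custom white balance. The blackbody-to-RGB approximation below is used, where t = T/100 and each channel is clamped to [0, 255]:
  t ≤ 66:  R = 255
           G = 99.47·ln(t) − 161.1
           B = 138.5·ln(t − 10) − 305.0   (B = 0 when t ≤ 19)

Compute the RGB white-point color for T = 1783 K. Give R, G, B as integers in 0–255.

R=255, G=125, B=0

t = 1783/100 = 17.83; the t ≤ 66 branch applies.
R = 255 by definition for t ≤ 66.
G = 99.47·ln 17.83 − 161.1 = 99.47·2.8809 − 161.1 = 125.461.
t = 17.83 ≤ 19, so B = 0.
Rounded: (255, 125, 0).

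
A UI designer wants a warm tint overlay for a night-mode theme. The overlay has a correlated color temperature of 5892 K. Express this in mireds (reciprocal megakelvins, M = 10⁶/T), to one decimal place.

M = 10⁶ / 5892 = 169.722 → 169.7 mireds.

169.7 mireds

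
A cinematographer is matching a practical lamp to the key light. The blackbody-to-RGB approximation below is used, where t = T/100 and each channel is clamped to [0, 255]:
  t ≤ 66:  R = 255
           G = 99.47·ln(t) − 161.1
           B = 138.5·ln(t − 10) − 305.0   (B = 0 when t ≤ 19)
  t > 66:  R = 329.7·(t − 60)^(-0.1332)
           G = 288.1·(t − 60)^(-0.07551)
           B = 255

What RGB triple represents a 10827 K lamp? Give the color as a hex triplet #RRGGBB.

#C5D7FF

t = 10827/100 = 108.27; the t > 66 branch applies.
R = 329.7·(108.27 − 60)^(-0.1332) = 329.7·48.27^(-0.1332) = 329.7·0.59667 = 196.722.
G = 288.1·(108.27 − 60)^(-0.07551) = 288.1·48.27^(-0.07551) = 288.1·0.74622 = 214.985.
B = 255 by definition for t > 66.
Rounded: (197, 215, 255).
In hex: #C5D7FF.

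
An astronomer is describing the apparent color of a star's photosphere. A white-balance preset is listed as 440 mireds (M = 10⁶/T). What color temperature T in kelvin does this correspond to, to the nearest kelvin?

T = 10⁶ / 440 = 2272.73 K → 2273 K.

2273 K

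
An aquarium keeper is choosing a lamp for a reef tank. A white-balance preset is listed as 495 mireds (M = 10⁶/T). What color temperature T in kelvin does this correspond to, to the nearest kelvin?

2020 K

T = 10⁶ / 495 = 2020.20 K → 2020 K.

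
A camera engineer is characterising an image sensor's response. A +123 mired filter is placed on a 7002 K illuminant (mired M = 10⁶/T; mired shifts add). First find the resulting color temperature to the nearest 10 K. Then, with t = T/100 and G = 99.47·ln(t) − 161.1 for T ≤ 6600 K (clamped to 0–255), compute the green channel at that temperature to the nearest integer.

M_in = 10⁶/7002 = 142.82; M_out = 142.82 + (+123) = 265.82.
T_out = 10⁶/265.82 = 3762.0 K → 3760 K; t = 37.6.
G = 99.47·ln 37.6 − 161.1 = 99.47·3.6270 − 161.1 = 199.678.
Rounded: 200.

200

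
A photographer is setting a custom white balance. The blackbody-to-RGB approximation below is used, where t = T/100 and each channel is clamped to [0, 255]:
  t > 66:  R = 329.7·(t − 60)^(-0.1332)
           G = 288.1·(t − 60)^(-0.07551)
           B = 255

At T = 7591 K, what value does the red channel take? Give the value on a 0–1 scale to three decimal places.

t = 7591/100 = 75.91; the t > 66 branch applies.
R = 329.7·(75.91 − 60)^(-0.1332) = 329.7·15.91^(-0.1332) = 329.7·0.69173 = 228.064.
On a 0–1 scale: 228.064/255 = 0.8944 → 0.894.

0.894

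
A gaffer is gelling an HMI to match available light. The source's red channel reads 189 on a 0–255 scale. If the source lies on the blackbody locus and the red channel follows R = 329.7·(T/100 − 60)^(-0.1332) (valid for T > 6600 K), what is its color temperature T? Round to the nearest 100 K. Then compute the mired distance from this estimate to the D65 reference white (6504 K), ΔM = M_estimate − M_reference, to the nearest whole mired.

-74 mireds

(t − 60)^(-0.1332) = 189/329.7 = 0.57325.
t − 60 = 0.57325^(1/-0.1332) = 0.57325^(-7.508) = 65.199, so t = 125.199.
T = 100·t = 12520 K → 12500 K to the nearest 100 K.
M_estimate = 10⁶/12500 = 80.00; M_reference = 10⁶/6504 = 153.75.
ΔM = 80.00 − 153.75 = -73.75 → -74 mireds.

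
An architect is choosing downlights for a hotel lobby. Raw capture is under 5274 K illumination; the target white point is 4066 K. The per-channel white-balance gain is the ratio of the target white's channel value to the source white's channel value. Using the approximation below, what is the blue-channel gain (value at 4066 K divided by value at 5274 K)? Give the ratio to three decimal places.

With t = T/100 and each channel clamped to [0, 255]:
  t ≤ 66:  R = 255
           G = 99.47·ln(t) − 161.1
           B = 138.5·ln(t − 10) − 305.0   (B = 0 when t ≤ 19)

At 5274 K (t = 52.74):
  B = 138.5·ln(52.74 − 10) − 305.0 = 138.5·ln 42.74 − 305.0 = 138.5·3.7551 − 305.0 = 215.086.
At 4066 K (t = 40.66):
  B = 138.5·ln(40.66 − 10) − 305.0 = 138.5·ln 30.66 − 305.0 = 138.5·3.4230 − 305.0 = 169.080.
Gain = 169.080 / 215.086 = 0.7861 → 0.786.

0.786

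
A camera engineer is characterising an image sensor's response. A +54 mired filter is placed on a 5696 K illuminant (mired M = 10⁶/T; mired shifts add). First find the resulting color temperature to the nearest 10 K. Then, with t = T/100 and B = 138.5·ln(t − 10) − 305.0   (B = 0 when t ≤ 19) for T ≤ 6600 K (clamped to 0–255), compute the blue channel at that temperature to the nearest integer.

182

M_in = 10⁶/5696 = 175.56; M_out = 175.56 + (+54) = 229.56.
T_out = 10⁶/229.56 = 4356.1 K → 4360 K; t = 43.6.
B = 138.5·ln(43.6 − 10) − 305.0 = 138.5·ln 33.6 − 305.0 = 138.5·3.5145 − 305.0 = 181.762.
Rounded: 182.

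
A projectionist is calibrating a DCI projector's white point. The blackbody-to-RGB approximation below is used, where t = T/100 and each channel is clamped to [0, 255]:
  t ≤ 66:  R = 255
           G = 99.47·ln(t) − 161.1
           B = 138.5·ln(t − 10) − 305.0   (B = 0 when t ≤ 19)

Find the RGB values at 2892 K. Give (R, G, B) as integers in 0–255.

t = 2892/100 = 28.92; the t ≤ 66 branch applies.
R = 255 by definition for t ≤ 66.
G = 99.47·ln 28.92 − 161.1 = 99.47·3.3645 − 161.1 = 173.570.
B = 138.5·ln(28.92 − 10) − 305.0 = 138.5·ln 18.92 − 305.0 = 138.5·2.9402 − 305.0 = 102.220.
Rounded: (255, 174, 102).

(255, 174, 102)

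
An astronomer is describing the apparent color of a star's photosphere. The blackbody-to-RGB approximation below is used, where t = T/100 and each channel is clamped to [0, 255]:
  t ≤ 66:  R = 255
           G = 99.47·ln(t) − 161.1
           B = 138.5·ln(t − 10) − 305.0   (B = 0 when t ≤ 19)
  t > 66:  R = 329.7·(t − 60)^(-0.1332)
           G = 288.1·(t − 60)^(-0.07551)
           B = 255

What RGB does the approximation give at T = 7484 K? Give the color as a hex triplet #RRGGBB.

#E6EBFF

t = 7484/100 = 74.84; the t > 66 branch applies.
R = 329.7·(74.84 − 60)^(-0.1332) = 329.7·14.84^(-0.1332) = 329.7·0.69818 = 230.189.
G = 288.1·(74.84 − 60)^(-0.07551) = 288.1·14.84^(-0.07551) = 288.1·0.81573 = 235.011.
B = 255 by definition for t > 66.
Rounded: (230, 235, 255).
In hex: #E6EBFF.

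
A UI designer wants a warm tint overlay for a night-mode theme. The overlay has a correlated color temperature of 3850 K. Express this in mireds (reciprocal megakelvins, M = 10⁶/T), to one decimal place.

M = 10⁶ / 3850 = 259.740 → 259.7 mireds.

259.7 mireds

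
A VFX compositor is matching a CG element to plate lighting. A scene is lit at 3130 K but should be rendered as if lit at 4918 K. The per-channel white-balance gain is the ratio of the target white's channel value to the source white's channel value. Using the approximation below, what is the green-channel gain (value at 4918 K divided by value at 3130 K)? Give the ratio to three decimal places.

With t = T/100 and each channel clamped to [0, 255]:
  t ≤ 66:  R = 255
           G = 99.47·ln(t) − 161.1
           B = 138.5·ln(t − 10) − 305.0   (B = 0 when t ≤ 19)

At 3130 K (t = 31.3):
  G = 99.47·ln 31.3 − 161.1 = 99.47·3.4436 − 161.1 = 181.437.
At 4918 K (t = 49.18):
  G = 99.47·ln 49.18 − 161.1 = 99.47·3.8955 − 161.1 = 226.384.
Gain = 226.384 / 181.437 = 1.2477 → 1.248.

1.248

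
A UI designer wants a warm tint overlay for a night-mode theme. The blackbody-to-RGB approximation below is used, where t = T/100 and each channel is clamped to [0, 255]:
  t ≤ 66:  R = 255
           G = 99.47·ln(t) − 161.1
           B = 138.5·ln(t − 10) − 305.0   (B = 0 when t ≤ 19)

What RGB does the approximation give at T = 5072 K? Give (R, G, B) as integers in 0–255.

(255, 229, 208)

t = 5072/100 = 50.72; the t ≤ 66 branch applies.
R = 255 by definition for t ≤ 66.
G = 99.47·ln 50.72 − 161.1 = 99.47·3.9263 − 161.1 = 229.451.
B = 138.5·ln(50.72 − 10) − 305.0 = 138.5·ln 40.72 − 305.0 = 138.5·3.7067 − 305.0 = 208.381.
Rounded: (255, 229, 208).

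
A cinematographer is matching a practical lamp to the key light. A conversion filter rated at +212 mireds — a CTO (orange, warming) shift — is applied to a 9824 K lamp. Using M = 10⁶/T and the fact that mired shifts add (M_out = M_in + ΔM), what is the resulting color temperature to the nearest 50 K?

M_in = 10⁶/9824 = 101.79 mireds.
M_out = 101.79 + (+212) = 313.79 mireds.
T_out = 10⁶/313.79 = 3186.8 K → 3200 K.

3200 K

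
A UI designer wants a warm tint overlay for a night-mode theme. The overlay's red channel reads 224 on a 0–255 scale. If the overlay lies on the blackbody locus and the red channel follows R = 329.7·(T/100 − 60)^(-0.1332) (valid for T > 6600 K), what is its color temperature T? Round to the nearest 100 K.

(t − 60)^(-0.1332) = 224/329.7 = 0.67941.
t − 60 = 0.67941^(1/-0.1332) = 0.67941^(-7.508) = 18.209, so t = 78.209.
T = 100·t = 7821 K → 7800 K to the nearest 100 K.

7800 K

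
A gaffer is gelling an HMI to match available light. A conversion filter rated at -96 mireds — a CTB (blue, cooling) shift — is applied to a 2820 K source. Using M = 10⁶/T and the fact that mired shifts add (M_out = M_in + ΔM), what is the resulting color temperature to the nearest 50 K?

M_in = 10⁶/2820 = 354.61 mireds.
M_out = 354.61 + (-96) = 258.61 mireds.
T_out = 10⁶/258.61 = 3866.8 K → 3850 K.

3850 K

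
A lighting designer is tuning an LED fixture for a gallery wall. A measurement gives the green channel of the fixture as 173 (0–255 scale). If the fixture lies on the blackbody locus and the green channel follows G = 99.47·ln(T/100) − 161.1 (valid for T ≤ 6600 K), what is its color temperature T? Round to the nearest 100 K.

ln t = (173 + 161.1) / 99.47 = 3.3588.
t = e^3.3588 = 28.755.
T = 100·t = 2875 K → 2900 K to the nearest 100 K.

2900 K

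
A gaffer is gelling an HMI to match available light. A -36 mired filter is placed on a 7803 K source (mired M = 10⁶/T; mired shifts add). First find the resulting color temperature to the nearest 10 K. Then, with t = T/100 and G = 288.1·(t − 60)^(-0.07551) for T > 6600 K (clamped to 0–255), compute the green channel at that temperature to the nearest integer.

M_in = 10⁶/7803 = 128.16; M_out = 128.16 + (-36) = 92.16.
T_out = 10⁶/92.16 = 10851.2 K → 10850 K; t = 108.5.
G = 288.1·(108.5 − 60)^(-0.07551) = 288.1·48.5^(-0.07551) = 288.1·0.74595 = 214.908.
Rounded: 215.

215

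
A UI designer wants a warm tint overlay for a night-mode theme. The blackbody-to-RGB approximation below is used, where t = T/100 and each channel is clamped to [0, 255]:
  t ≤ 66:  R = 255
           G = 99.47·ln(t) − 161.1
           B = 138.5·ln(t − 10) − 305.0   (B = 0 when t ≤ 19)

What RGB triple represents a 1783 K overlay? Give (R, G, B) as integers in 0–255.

t = 1783/100 = 17.83; the t ≤ 66 branch applies.
R = 255 by definition for t ≤ 66.
G = 99.47·ln 17.83 − 161.1 = 99.47·2.8809 − 161.1 = 125.461.
t = 17.83 ≤ 19, so B = 0.
Rounded: (255, 125, 0).

(255, 125, 0)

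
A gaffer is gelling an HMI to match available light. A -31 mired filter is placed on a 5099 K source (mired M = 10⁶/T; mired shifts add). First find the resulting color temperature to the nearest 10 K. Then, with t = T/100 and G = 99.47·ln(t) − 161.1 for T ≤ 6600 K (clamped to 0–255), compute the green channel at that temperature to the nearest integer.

247

M_in = 10⁶/5099 = 196.12; M_out = 196.12 + (-31) = 165.12.
T_out = 10⁶/165.12 = 6056.3 K → 6060 K; t = 60.6.
G = 99.47·ln 60.6 − 161.1 = 99.47·4.1043 − 161.1 = 247.154.
Rounded: 247.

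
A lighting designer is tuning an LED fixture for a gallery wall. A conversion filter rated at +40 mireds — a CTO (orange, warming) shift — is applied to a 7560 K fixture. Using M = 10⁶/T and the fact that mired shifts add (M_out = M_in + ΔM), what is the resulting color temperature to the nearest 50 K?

5800 K

M_in = 10⁶/7560 = 132.28 mireds.
M_out = 132.28 + (+40) = 172.28 mireds.
T_out = 10⁶/172.28 = 5804.7 K → 5800 K.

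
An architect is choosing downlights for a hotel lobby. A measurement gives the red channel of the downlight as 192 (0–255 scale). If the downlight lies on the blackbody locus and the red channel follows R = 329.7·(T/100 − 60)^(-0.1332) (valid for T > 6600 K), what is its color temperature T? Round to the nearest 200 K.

11800 K

(t − 60)^(-0.1332) = 192/329.7 = 0.58235.
t − 60 = 0.58235^(1/-0.1332) = 0.58235^(-7.508) = 57.929, so t = 117.929.
T = 100·t = 11793 K → 11800 K to the nearest 200 K.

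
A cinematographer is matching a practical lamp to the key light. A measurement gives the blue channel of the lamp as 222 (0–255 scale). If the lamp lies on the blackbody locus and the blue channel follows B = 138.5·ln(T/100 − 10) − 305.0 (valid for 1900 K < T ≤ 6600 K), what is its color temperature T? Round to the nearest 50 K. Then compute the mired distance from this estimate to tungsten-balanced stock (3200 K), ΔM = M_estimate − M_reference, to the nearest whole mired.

-131 mireds

ln(t − 10) = (222 + 305.0) / 138.5 = 3.8051.
t − 10 = e^3.8051 = 44.928, so t = 54.928.
T = 100·t = 5493 K → 5500 K to the nearest 50 K.
M_estimate = 10⁶/5500 = 181.82; M_reference = 10⁶/3200 = 312.50.
ΔM = 181.82 − 312.50 = -130.68 → -131 mireds.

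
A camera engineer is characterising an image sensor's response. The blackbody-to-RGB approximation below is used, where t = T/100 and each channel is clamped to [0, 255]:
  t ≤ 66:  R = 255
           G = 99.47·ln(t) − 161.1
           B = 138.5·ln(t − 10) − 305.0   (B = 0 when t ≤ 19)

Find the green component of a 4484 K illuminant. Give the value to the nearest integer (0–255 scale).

217

t = 4484/100 = 44.84; the t ≤ 66 branch applies.
G = 99.47·ln 44.84 − 161.1 = 99.47·3.8031 − 161.1 = 217.194.
Rounded: 217.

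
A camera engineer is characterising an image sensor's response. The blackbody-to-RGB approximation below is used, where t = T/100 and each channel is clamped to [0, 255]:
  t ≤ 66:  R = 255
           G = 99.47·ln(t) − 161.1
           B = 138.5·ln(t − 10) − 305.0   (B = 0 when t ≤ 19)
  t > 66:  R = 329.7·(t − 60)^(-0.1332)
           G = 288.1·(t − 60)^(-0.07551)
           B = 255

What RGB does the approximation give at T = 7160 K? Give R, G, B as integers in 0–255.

t = 7160/100 = 71.6; the t > 66 branch applies.
R = 329.7·(71.6 − 60)^(-0.1332) = 329.7·11.6^(-0.1332) = 329.7·0.72146 = 237.866.
G = 288.1·(71.6 − 60)^(-0.07551) = 288.1·11.6^(-0.07551) = 288.1·0.83104 = 239.423.
B = 255 by definition for t > 66.
Rounded: (238, 239, 255).

R=238, G=239, B=255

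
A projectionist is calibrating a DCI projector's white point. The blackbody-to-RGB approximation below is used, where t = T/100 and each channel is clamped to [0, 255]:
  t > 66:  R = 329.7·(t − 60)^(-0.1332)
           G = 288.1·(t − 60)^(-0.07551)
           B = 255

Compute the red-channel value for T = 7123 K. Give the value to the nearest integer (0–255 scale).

t = 7123/100 = 71.23; the t > 66 branch applies.
R = 329.7·(71.23 − 60)^(-0.1332) = 329.7·11.23^(-0.1332) = 329.7·0.72459 = 238.896.
Rounded: 239.

239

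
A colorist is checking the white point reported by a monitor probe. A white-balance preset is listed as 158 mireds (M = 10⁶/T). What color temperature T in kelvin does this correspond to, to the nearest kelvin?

T = 10⁶ / 158 = 6329.11 K → 6329 K.

6329 K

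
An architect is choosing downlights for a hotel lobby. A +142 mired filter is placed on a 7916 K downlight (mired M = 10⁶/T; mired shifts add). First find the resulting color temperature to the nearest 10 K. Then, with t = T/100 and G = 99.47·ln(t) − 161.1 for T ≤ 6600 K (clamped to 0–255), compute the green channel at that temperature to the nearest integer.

199

M_in = 10⁶/7916 = 126.33; M_out = 126.33 + (+142) = 268.33.
T_out = 10⁶/268.33 = 3726.8 K → 3730 K; t = 37.3.
G = 99.47·ln 37.3 − 161.1 = 99.47·3.6190 − 161.1 = 198.881.
Rounded: 199.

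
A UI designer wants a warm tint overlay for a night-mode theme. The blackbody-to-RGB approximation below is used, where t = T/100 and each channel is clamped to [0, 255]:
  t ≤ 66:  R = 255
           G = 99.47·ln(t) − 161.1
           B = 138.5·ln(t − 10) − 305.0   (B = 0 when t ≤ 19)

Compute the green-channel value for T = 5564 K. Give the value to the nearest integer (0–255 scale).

239

t = 5564/100 = 55.64; the t ≤ 66 branch applies.
G = 99.47·ln 55.64 − 161.1 = 99.47·4.0189 − 161.1 = 238.660.
Rounded: 239.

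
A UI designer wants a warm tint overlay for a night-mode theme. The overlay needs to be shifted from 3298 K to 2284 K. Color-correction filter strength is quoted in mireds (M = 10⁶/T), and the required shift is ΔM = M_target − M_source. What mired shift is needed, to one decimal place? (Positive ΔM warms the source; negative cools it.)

+134.6 mireds

M_source = 10⁶/3298 = 303.214; M_target = 10⁶/2284 = 437.828.
ΔM = 437.828 − 303.214 = 134.614 → +134.6 mireds, a warming shift.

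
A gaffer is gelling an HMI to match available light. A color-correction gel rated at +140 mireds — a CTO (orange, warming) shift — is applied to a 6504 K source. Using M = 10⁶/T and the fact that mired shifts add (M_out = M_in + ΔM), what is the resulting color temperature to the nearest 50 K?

M_in = 10⁶/6504 = 153.75 mireds.
M_out = 153.75 + (+140) = 293.75 mireds.
T_out = 10⁶/293.75 = 3404.2 K → 3400 K.

3400 K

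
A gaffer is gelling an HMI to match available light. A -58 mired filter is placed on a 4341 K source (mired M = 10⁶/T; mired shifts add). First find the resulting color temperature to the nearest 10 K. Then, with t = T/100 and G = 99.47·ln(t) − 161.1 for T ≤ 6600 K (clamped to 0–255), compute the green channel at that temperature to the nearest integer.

M_in = 10⁶/4341 = 230.36; M_out = 230.36 + (-58) = 172.36.
T_out = 10⁶/172.36 = 5801.8 K → 5800 K; t = 58.
G = 99.47·ln 58 − 161.1 = 99.47·4.0604 − 161.1 = 242.792.
Rounded: 243.

243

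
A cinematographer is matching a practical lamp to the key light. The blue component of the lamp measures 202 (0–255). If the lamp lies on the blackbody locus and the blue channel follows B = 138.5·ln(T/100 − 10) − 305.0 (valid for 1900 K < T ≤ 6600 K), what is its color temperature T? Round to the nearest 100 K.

ln(t − 10) = (202 + 305.0) / 138.5 = 3.6606.
t − 10 = e^3.6606 = 38.887, so t = 48.887.
T = 100·t = 4889 K → 4900 K to the nearest 100 K.

4900 K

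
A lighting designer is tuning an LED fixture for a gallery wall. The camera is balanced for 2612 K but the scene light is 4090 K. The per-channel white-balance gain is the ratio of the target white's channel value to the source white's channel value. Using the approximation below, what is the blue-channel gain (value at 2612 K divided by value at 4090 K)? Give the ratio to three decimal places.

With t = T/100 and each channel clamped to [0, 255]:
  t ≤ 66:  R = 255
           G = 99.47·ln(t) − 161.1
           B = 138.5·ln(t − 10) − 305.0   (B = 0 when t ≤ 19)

0.470

At 4090 K (t = 40.9):
  B = 138.5·ln(40.9 − 10) − 305.0 = 138.5·ln 30.9 − 305.0 = 138.5·3.4308 − 305.0 = 170.160.
At 2612 K (t = 26.12):
  B = 138.5·ln(26.12 − 10) − 305.0 = 138.5·ln 16.12 − 305.0 = 138.5·2.7801 − 305.0 = 80.038.
Gain = 80.038 / 170.160 = 0.4704 → 0.470.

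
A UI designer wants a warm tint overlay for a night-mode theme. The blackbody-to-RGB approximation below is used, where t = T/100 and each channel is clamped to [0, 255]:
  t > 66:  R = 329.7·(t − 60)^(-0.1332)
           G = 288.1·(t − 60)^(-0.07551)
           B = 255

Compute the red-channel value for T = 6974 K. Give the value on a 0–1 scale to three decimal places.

t = 6974/100 = 69.74; the t > 66 branch applies.
R = 329.7·(69.74 − 60)^(-0.1332) = 329.7·9.74^(-0.1332) = 329.7·0.73845 = 243.469.
On a 0–1 scale: 243.469/255 = 0.9548 → 0.955.

0.955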